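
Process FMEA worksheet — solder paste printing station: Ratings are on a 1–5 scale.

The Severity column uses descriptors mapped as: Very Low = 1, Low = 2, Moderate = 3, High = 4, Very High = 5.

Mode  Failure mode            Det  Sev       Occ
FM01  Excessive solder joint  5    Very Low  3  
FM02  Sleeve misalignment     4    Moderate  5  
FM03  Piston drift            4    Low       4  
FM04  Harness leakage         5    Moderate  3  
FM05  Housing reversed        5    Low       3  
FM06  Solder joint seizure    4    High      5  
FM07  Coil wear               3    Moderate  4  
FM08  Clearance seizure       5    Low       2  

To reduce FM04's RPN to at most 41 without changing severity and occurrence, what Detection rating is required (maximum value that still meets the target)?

FM04: S=3, O=3, D=5 → current RPN = 45.
Fixed product = 9. Need 9 × D ≤ 41, so D ≤ 41/9 = 4.56.
Maximum integer Detection rating = 4 (gives RPN 36; D=5 would give 45 > 41).

4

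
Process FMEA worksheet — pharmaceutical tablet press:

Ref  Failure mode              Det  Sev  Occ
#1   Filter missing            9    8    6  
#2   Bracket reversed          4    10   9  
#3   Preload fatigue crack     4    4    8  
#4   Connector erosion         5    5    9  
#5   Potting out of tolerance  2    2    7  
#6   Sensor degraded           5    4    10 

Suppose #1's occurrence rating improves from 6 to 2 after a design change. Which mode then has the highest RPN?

RPN = Severity × Occurrence × Detection:
  #1: 8 × 6 × 9 = 432
  #2: 10 × 9 × 4 = 360
  #3: 4 × 8 × 4 = 128
  #4: 5 × 9 × 5 = 225
  #5: 2 × 7 × 2 = 28
  #6: 4 × 10 × 5 = 200
After action: #1 → 8 × 2 × 9 = 144.
Revised RPNs: #2=360, #4=225, #6=200, #1=144, #3=128, #5=28.
Highest is now #2 (360).

#2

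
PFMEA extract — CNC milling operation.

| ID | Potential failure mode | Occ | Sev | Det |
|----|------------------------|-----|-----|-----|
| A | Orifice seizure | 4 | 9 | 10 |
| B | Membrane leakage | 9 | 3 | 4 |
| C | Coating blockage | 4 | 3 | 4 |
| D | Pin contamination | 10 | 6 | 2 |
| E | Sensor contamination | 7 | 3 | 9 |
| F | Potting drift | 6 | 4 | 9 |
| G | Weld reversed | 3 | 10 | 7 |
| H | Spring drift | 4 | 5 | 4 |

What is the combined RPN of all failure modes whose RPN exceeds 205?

RPN = Severity × Occurrence × Detection:
  A: 9 × 4 × 10 = 360
  B: 3 × 9 × 4 = 108
  C: 3 × 4 × 4 = 48
  D: 6 × 10 × 2 = 120
  E: 3 × 7 × 9 = 189
  F: 4 × 6 × 9 = 216
  G: 10 × 3 × 7 = 210
  H: 5 × 4 × 4 = 80
RPN > 205: A (360), F (216), G (210).
Sum: 360 + 216 + 210 = 786.

786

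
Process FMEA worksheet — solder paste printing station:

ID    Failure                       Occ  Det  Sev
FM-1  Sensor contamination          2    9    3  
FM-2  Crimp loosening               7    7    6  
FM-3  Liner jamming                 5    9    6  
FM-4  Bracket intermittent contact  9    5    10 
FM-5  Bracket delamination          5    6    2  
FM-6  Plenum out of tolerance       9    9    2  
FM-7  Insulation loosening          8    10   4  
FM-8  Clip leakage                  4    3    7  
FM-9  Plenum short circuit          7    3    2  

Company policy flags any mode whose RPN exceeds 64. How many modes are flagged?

RPN = Severity × Occurrence × Detection:
  FM-1: 3 × 2 × 9 = 54
  FM-2: 6 × 7 × 7 = 294
  FM-3: 6 × 5 × 9 = 270
  FM-4: 10 × 9 × 5 = 450
  FM-5: 2 × 5 × 6 = 60
  FM-6: 2 × 9 × 9 = 162
  FM-7: 4 × 8 × 10 = 320
  FM-8: 7 × 4 × 3 = 84
  FM-9: 2 × 7 × 3 = 42
Modes with RPN > 64: FM-2 (294), FM-3 (270), FM-4 (450), FM-6 (162), FM-7 (320), FM-8 (84) → 6.

6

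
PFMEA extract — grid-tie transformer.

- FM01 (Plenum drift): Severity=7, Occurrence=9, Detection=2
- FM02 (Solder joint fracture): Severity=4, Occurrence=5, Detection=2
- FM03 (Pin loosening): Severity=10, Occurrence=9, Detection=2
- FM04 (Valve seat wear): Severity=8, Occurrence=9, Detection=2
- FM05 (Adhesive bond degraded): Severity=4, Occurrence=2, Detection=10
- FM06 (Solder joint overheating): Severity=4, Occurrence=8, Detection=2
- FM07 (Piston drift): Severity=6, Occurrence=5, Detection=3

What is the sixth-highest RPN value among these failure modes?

RPN = Severity × Occurrence × Detection:
  FM01: 7 × 9 × 2 = 126
  FM02: 4 × 5 × 2 = 40
  FM03: 10 × 9 × 2 = 180
  FM04: 8 × 9 × 2 = 144
  FM05: 4 × 2 × 10 = 80
  FM06: 4 × 8 × 2 = 64
  FM07: 6 × 5 × 3 = 90
Sorted descending: 180, 144, 126, 90, 80, 64, 40.
The sixth-highest RPN is 64 (FM06).

64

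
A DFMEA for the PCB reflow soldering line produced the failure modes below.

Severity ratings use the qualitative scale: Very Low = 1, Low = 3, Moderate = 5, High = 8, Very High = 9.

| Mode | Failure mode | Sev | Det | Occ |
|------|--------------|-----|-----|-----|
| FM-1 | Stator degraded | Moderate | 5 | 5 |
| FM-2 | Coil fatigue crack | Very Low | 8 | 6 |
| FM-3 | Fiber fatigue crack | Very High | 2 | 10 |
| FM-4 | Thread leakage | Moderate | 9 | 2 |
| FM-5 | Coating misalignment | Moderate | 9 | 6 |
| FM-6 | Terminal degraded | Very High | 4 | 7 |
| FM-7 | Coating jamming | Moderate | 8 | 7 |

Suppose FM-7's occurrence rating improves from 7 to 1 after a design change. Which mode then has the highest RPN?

RPN = Severity × Occurrence × Detection:
  FM-1: 5 × 5 × 5 = 125
  FM-2: 1 × 6 × 8 = 48
  FM-3: 9 × 10 × 2 = 180
  FM-4: 5 × 2 × 9 = 90
  FM-5: 5 × 6 × 9 = 270
  FM-6: 9 × 7 × 4 = 252
  FM-7: 5 × 7 × 8 = 280
After action: FM-7 → 5 × 1 × 8 = 40.
Revised RPNs: FM-5=270, FM-6=252, FM-3=180, FM-1=125, FM-4=90, FM-2=48, FM-7=40.
Highest is now FM-5 (270).

FM-5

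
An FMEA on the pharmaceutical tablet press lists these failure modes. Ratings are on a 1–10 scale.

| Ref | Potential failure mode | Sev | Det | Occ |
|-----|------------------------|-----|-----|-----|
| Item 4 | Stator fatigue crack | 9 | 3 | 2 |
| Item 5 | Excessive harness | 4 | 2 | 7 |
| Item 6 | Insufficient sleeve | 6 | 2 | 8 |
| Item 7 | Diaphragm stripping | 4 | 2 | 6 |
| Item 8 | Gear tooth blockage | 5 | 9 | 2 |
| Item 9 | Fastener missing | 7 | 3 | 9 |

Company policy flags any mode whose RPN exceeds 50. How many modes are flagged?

RPN = Severity × Occurrence × Detection:
  Item 4: 9 × 2 × 3 = 54
  Item 5: 4 × 7 × 2 = 56
  Item 6: 6 × 8 × 2 = 96
  Item 7: 4 × 6 × 2 = 48
  Item 8: 5 × 2 × 9 = 90
  Item 9: 7 × 9 × 3 = 189
Modes with RPN > 50: Item 4 (54), Item 5 (56), Item 6 (96), Item 8 (90), Item 9 (189) → 5.

5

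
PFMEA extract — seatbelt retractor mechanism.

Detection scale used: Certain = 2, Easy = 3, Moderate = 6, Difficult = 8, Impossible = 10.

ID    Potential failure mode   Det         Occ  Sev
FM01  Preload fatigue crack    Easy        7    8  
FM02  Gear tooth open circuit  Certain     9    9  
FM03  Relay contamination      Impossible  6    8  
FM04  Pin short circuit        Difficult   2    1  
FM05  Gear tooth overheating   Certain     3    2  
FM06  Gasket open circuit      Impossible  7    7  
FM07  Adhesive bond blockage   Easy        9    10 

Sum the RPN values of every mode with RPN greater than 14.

1586

RPN = Severity × Occurrence × Detection:
  FM01: 8 × 7 × 3 = 168
  FM02: 9 × 9 × 2 = 162
  FM03: 8 × 6 × 10 = 480
  FM04: 1 × 2 × 8 = 16
  FM05: 2 × 3 × 2 = 12
  FM06: 7 × 7 × 10 = 490
  FM07: 10 × 9 × 3 = 270
RPN > 14: FM01 (168), FM02 (162), FM03 (480), FM04 (16), FM06 (490), FM07 (270).
Sum: 168 + 162 + 480 + 16 + 490 + 270 = 1586.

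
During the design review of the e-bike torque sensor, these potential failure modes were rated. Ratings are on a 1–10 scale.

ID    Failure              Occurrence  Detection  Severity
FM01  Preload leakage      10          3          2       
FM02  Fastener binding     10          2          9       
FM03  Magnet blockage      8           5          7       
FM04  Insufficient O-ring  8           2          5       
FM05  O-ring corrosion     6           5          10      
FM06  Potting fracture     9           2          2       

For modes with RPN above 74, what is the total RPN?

RPN = Severity × Occurrence × Detection:
  FM01: 2 × 10 × 3 = 60
  FM02: 9 × 10 × 2 = 180
  FM03: 7 × 8 × 5 = 280
  FM04: 5 × 8 × 2 = 80
  FM05: 10 × 6 × 5 = 300
  FM06: 2 × 9 × 2 = 36
RPN > 74: FM02 (180), FM03 (280), FM04 (80), FM05 (300).
Sum: 180 + 280 + 80 + 300 = 840.

840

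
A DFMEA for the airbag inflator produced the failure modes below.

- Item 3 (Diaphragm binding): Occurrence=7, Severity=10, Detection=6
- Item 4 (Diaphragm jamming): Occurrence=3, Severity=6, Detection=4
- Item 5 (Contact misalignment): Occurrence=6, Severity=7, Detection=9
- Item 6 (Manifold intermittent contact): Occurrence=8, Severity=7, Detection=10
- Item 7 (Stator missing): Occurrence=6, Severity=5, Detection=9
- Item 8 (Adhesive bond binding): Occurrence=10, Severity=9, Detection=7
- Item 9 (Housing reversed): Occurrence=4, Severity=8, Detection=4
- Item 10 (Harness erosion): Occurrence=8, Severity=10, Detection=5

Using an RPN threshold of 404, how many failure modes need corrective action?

3

RPN = Severity × Occurrence × Detection:
  Item 3: 10 × 7 × 6 = 420
  Item 4: 6 × 3 × 4 = 72
  Item 5: 7 × 6 × 9 = 378
  Item 6: 7 × 8 × 10 = 560
  Item 7: 5 × 6 × 9 = 270
  Item 8: 9 × 10 × 7 = 630
  Item 9: 8 × 4 × 4 = 128
  Item 10: 10 × 8 × 5 = 400
Modes with RPN ≥ 404: Item 3 (420), Item 6 (560), Item 8 (630) → 3.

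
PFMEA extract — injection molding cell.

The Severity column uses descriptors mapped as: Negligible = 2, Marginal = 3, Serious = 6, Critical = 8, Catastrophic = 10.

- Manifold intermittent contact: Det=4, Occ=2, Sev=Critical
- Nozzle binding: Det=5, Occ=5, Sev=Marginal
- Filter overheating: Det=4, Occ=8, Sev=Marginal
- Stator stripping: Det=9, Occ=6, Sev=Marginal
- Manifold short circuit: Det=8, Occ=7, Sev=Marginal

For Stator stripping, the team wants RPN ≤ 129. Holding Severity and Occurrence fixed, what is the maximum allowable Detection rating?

Stator stripping: S=3, O=6, D=9 → current RPN = 162.
Fixed product = 18. Need 18 × D ≤ 129, so D ≤ 129/18 = 7.17.
Maximum integer Detection rating = 7 (gives RPN 126; D=8 would give 144 > 129).

7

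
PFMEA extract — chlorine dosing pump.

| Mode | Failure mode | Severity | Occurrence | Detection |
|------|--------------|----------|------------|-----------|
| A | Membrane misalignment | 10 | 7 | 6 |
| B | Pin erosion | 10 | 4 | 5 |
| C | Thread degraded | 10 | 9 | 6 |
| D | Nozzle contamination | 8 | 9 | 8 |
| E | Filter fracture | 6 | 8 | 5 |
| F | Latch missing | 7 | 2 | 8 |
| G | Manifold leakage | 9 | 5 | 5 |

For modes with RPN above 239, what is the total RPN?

RPN = Severity × Occurrence × Detection:
  A: 10 × 7 × 6 = 420
  B: 10 × 4 × 5 = 200
  C: 10 × 9 × 6 = 540
  D: 8 × 9 × 8 = 576
  E: 6 × 8 × 5 = 240
  F: 7 × 2 × 8 = 112
  G: 9 × 5 × 5 = 225
RPN > 239: A (420), C (540), D (576), E (240).
Sum: 420 + 540 + 576 + 240 = 1776.

1776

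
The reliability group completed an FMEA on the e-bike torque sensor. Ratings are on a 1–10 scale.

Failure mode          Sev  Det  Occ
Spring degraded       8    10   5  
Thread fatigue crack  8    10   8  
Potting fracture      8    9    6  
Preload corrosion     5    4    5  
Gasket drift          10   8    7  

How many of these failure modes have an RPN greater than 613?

1

RPN = Severity × Occurrence × Detection:
  Spring degraded: 8 × 5 × 10 = 400
  Thread fatigue crack: 8 × 8 × 10 = 640
  Potting fracture: 8 × 6 × 9 = 432
  Preload corrosion: 5 × 5 × 4 = 100
  Gasket drift: 10 × 7 × 8 = 560
Modes with RPN > 613: Thread fatigue crack (640) → 1.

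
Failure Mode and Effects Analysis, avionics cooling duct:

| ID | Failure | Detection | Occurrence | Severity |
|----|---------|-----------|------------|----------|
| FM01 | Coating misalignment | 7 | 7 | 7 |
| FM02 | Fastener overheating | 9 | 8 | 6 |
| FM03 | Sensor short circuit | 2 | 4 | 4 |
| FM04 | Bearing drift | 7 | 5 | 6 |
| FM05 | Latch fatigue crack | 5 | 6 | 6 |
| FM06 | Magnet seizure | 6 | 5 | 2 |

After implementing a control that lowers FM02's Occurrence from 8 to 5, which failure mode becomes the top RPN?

FM01

RPN = Severity × Occurrence × Detection:
  FM01: 7 × 7 × 7 = 343
  FM02: 6 × 8 × 9 = 432
  FM03: 4 × 4 × 2 = 32
  FM04: 6 × 5 × 7 = 210
  FM05: 6 × 6 × 5 = 180
  FM06: 2 × 5 × 6 = 60
After action: FM02 → 6 × 5 × 9 = 270.
Revised RPNs: FM01=343, FM02=270, FM04=210, FM05=180, FM06=60, FM03=32.
Highest is now FM01 (343).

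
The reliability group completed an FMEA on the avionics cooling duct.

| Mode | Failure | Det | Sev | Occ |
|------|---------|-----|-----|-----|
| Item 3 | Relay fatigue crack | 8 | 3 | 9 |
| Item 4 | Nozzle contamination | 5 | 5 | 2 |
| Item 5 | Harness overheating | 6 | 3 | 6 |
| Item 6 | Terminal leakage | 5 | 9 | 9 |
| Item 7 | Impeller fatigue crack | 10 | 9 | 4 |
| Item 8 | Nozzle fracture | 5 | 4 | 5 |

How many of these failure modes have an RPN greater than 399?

RPN = Severity × Occurrence × Detection:
  Item 3: 3 × 9 × 8 = 216
  Item 4: 5 × 2 × 5 = 50
  Item 5: 3 × 6 × 6 = 108
  Item 6: 9 × 9 × 5 = 405
  Item 7: 9 × 4 × 10 = 360
  Item 8: 4 × 5 × 5 = 100
Modes with RPN > 399: Item 6 (405) → 1.

1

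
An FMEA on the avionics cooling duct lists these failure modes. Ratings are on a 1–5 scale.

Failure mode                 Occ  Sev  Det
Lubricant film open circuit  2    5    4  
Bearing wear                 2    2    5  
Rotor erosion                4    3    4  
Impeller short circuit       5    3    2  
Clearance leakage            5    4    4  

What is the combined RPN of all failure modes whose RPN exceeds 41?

RPN = Severity × Occurrence × Detection:
  Lubricant film open circuit: 5 × 2 × 4 = 40
  Bearing wear: 2 × 2 × 5 = 20
  Rotor erosion: 3 × 4 × 4 = 48
  Impeller short circuit: 3 × 5 × 2 = 30
  Clearance leakage: 4 × 5 × 4 = 80
RPN > 41: Rotor erosion (48), Clearance leakage (80).
Sum: 48 + 80 = 128.

128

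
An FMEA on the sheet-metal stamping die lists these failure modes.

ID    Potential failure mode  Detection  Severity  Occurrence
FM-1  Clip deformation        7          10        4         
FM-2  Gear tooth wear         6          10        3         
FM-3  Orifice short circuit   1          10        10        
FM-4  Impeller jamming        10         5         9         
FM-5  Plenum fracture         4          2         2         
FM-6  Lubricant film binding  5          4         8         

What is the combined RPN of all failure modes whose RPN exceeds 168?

RPN = Severity × Occurrence × Detection:
  FM-1: 10 × 4 × 7 = 280
  FM-2: 10 × 3 × 6 = 180
  FM-3: 10 × 10 × 1 = 100
  FM-4: 5 × 9 × 10 = 450
  FM-5: 2 × 2 × 4 = 16
  FM-6: 4 × 8 × 5 = 160
RPN > 168: FM-1 (280), FM-2 (180), FM-4 (450).
Sum: 280 + 180 + 450 = 910.

910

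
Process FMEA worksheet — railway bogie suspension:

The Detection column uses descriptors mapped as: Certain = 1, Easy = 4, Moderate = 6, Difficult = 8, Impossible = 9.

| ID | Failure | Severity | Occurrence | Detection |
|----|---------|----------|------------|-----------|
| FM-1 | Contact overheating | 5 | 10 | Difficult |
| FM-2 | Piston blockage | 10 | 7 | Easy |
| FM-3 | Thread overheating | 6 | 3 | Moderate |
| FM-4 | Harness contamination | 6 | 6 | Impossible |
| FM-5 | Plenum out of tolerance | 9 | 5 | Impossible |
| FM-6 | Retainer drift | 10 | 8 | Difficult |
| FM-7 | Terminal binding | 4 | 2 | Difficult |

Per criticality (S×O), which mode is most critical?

Criticality = Severity × Occurrence:
  FM-1: 5 × 10 = 50
  FM-2: 10 × 7 = 70
  FM-3: 6 × 3 = 18
  FM-4: 6 × 6 = 36
  FM-5: 9 × 5 = 45
  FM-6: 10 × 8 = 80
  FM-7: 4 × 2 = 8
Highest criticality is 80 → FM-6.

FM-6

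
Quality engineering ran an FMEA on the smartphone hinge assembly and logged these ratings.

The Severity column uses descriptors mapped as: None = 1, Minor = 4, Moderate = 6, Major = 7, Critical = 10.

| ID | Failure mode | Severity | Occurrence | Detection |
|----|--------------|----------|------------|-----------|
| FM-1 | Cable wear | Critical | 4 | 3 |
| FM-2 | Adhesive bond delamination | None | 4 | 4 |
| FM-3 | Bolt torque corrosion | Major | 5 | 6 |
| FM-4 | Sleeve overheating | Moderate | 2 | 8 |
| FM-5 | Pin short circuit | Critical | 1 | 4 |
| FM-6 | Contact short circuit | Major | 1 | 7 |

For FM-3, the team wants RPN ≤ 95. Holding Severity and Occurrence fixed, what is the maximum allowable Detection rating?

FM-3: S=7, O=5, D=6 → current RPN = 210.
Fixed product = 35. Need 35 × D ≤ 95, so D ≤ 95/35 = 2.71.
Maximum integer Detection rating = 2 (gives RPN 70; D=3 would give 105 > 95).

2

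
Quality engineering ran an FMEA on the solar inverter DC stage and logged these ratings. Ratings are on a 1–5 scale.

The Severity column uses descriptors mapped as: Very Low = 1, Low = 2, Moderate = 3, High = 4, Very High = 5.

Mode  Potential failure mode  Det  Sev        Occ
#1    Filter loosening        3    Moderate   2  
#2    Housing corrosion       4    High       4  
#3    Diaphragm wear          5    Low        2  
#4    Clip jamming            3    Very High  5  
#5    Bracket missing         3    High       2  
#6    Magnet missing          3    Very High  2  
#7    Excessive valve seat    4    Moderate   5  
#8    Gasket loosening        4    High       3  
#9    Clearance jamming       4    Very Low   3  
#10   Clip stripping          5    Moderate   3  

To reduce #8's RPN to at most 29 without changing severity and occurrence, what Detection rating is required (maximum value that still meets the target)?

#8: S=4, O=3, D=4 → current RPN = 48.
Fixed product = 12. Need 12 × D ≤ 29, so D ≤ 29/12 = 2.42.
Maximum integer Detection rating = 2 (gives RPN 24; D=3 would give 36 > 29).

2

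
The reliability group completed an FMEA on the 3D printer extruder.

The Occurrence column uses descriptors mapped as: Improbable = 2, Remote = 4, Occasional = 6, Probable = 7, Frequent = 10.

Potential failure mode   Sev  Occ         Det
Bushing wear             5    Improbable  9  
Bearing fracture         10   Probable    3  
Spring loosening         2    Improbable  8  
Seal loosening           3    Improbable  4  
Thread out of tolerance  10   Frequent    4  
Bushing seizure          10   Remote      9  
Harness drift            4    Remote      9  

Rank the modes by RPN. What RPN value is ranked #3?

RPN = Severity × Occurrence × Detection:
  Bushing wear: 5 × 2 × 9 = 90
  Bearing fracture: 10 × 7 × 3 = 210
  Spring loosening: 2 × 2 × 8 = 32
  Seal loosening: 3 × 2 × 4 = 24
  Thread out of tolerance: 10 × 10 × 4 = 400
  Bushing seizure: 10 × 4 × 9 = 360
  Harness drift: 4 × 4 × 9 = 144
Sorted descending: 400, 360, 210, 144, 90, 32, 24.
The third-highest RPN is 210 (Bearing fracture).

210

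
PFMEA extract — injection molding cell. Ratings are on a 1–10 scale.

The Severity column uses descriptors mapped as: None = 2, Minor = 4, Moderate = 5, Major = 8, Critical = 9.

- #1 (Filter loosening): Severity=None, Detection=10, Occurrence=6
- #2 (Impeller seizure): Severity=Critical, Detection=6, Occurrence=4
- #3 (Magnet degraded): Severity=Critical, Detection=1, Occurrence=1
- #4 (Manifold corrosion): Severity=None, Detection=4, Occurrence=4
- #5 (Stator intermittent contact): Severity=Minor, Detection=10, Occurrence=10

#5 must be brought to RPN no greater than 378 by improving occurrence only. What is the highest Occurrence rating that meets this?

#5: S=4, O=10, D=10 → current RPN = 400.
Fixed product = 40. Need 40 × O ≤ 378, so O ≤ 378/40 = 9.45.
Maximum integer Occurrence rating = 9 (gives RPN 360; O=10 would give 400 > 378).

9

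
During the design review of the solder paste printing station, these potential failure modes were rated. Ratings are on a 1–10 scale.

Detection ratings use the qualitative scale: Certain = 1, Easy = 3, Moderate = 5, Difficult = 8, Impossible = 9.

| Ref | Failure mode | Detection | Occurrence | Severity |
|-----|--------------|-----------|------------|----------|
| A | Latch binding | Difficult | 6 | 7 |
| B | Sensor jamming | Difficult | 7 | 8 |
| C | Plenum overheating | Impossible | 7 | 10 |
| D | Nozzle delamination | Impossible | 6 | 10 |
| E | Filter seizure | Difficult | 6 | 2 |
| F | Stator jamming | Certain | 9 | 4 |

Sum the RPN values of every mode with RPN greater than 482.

1170

RPN = Severity × Occurrence × Detection:
  A: 7 × 6 × 8 = 336
  B: 8 × 7 × 8 = 448
  C: 10 × 7 × 9 = 630
  D: 10 × 6 × 9 = 540
  E: 2 × 6 × 8 = 96
  F: 4 × 9 × 1 = 36
RPN > 482: C (630), D (540).
Sum: 630 + 540 = 1170.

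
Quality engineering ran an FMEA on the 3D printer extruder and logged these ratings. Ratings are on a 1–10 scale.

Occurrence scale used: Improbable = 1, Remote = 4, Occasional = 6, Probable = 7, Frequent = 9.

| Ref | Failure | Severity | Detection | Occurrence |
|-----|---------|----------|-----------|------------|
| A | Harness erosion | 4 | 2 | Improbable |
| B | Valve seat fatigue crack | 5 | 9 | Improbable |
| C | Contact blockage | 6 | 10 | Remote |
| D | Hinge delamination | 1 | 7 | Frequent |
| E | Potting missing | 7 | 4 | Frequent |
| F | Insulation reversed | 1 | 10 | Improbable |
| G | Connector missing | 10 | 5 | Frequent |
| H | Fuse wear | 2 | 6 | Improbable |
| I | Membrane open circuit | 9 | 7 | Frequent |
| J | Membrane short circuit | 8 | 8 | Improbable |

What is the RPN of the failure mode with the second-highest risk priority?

450

RPN = Severity × Occurrence × Detection:
  A: 4 × 1 × 2 = 8
  B: 5 × 1 × 9 = 45
  C: 6 × 4 × 10 = 240
  D: 1 × 9 × 7 = 63
  E: 7 × 9 × 4 = 252
  F: 1 × 1 × 10 = 10
  G: 10 × 9 × 5 = 450
  H: 2 × 1 × 6 = 12
  I: 9 × 9 × 7 = 567
  J: 8 × 1 × 8 = 64
Sorted descending: 567, 450, 252, 240, 64, 63, 45, 12, 10, 8.
The second-highest RPN is 450 (G).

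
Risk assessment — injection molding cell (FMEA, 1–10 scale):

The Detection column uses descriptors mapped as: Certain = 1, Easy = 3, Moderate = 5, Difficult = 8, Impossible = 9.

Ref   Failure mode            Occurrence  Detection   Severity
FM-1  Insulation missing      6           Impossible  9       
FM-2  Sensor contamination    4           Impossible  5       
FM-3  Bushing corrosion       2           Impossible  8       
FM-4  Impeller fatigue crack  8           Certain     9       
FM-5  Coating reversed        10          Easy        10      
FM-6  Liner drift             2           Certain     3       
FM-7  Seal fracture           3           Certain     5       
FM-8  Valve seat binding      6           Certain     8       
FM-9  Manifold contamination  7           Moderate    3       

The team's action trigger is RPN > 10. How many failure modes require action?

8

RPN = Severity × Occurrence × Detection:
  FM-1: 9 × 6 × 9 = 486
  FM-2: 5 × 4 × 9 = 180
  FM-3: 8 × 2 × 9 = 144
  FM-4: 9 × 8 × 1 = 72
  FM-5: 10 × 10 × 3 = 300
  FM-6: 3 × 2 × 1 = 6
  FM-7: 5 × 3 × 1 = 15
  FM-8: 8 × 6 × 1 = 48
  FM-9: 3 × 7 × 5 = 105
Modes with RPN > 10: FM-1 (486), FM-2 (180), FM-3 (144), FM-4 (72), FM-5 (300), FM-7 (15), FM-8 (48), FM-9 (105) → 8.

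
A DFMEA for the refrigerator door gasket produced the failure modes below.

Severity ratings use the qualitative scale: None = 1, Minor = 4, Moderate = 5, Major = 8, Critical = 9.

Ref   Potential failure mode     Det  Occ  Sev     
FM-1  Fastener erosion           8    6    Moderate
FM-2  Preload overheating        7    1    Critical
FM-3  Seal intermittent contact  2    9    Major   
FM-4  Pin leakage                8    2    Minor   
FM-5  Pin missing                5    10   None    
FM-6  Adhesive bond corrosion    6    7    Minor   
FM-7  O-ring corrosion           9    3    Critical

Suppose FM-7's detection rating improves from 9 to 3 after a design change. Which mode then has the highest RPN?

RPN = Severity × Occurrence × Detection:
  FM-1: 5 × 6 × 8 = 240
  FM-2: 9 × 1 × 7 = 63
  FM-3: 8 × 9 × 2 = 144
  FM-4: 4 × 2 × 8 = 64
  FM-5: 1 × 10 × 5 = 50
  FM-6: 4 × 7 × 6 = 168
  FM-7: 9 × 3 × 9 = 243
After action: FM-7 → 9 × 3 × 3 = 81.
Revised RPNs: FM-1=240, FM-6=168, FM-3=144, FM-7=81, FM-4=64, FM-2=63, FM-5=50.
Highest is now FM-1 (240).

FM-1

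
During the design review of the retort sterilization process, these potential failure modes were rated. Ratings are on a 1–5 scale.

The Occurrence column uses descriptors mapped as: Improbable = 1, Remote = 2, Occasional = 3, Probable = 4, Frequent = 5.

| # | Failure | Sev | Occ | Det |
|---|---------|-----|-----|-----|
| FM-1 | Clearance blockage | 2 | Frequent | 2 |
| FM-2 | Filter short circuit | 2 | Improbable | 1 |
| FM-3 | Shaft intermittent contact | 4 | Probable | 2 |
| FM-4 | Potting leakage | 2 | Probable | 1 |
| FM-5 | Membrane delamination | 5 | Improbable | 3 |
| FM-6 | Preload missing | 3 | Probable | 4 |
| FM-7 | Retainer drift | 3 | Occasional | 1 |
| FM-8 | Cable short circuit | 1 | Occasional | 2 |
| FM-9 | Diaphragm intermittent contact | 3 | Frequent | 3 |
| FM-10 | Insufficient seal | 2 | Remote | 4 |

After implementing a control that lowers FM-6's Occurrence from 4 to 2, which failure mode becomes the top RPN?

RPN = Severity × Occurrence × Detection:
  FM-1: 2 × 5 × 2 = 20
  FM-2: 2 × 1 × 1 = 2
  FM-3: 4 × 4 × 2 = 32
  FM-4: 2 × 4 × 1 = 8
  FM-5: 5 × 1 × 3 = 15
  FM-6: 3 × 4 × 4 = 48
  FM-7: 3 × 3 × 1 = 9
  FM-8: 1 × 3 × 2 = 6
  FM-9: 3 × 5 × 3 = 45
  FM-10: 2 × 2 × 4 = 16
After action: FM-6 → 3 × 2 × 4 = 24.
Revised RPNs: FM-9=45, FM-3=32, FM-6=24, FM-1=20, FM-10=16, FM-5=15, FM-7=9, FM-4=8, FM-8=6, FM-2=2.
Highest is now FM-9 (45).

FM-9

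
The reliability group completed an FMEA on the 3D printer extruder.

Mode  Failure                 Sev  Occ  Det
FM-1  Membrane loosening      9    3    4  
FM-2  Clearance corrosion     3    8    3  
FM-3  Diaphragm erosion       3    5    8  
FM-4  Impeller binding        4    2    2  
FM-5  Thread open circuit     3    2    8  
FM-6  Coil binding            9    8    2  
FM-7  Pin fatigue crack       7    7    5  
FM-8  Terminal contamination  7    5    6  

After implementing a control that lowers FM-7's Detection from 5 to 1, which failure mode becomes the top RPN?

FM-8

RPN = Severity × Occurrence × Detection:
  FM-1: 9 × 3 × 4 = 108
  FM-2: 3 × 8 × 3 = 72
  FM-3: 3 × 5 × 8 = 120
  FM-4: 4 × 2 × 2 = 16
  FM-5: 3 × 2 × 8 = 48
  FM-6: 9 × 8 × 2 = 144
  FM-7: 7 × 7 × 5 = 245
  FM-8: 7 × 5 × 6 = 210
After action: FM-7 → 7 × 7 × 1 = 49.
Revised RPNs: FM-8=210, FM-6=144, FM-3=120, FM-1=108, FM-2=72, FM-7=49, FM-5=48, FM-4=16.
Highest is now FM-8 (210).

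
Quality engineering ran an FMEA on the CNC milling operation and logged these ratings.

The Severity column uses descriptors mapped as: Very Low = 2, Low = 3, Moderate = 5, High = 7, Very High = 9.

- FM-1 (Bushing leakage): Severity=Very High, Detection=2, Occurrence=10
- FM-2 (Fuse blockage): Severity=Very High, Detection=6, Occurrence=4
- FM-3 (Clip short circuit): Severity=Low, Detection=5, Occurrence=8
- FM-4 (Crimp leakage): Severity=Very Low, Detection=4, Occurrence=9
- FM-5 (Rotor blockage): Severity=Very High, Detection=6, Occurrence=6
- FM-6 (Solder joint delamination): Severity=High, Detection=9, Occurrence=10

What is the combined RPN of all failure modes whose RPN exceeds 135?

1350

RPN = Severity × Occurrence × Detection:
  FM-1: 9 × 10 × 2 = 180
  FM-2: 9 × 4 × 6 = 216
  FM-3: 3 × 8 × 5 = 120
  FM-4: 2 × 9 × 4 = 72
  FM-5: 9 × 6 × 6 = 324
  FM-6: 7 × 10 × 9 = 630
RPN > 135: FM-1 (180), FM-2 (216), FM-5 (324), FM-6 (630).
Sum: 180 + 216 + 324 + 630 = 1350.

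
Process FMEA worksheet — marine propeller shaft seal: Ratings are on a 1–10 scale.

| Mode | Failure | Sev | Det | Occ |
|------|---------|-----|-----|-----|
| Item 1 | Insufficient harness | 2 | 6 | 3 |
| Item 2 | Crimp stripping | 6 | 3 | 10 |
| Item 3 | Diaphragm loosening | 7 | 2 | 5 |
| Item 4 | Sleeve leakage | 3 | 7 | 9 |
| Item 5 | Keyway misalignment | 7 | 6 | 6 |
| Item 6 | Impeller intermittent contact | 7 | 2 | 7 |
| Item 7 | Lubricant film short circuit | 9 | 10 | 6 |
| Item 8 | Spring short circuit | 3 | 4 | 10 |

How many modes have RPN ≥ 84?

6

RPN = Severity × Occurrence × Detection:
  Item 1: 2 × 3 × 6 = 36
  Item 2: 6 × 10 × 3 = 180
  Item 3: 7 × 5 × 2 = 70
  Item 4: 3 × 9 × 7 = 189
  Item 5: 7 × 6 × 6 = 252
  Item 6: 7 × 7 × 2 = 98
  Item 7: 9 × 6 × 10 = 540
  Item 8: 3 × 10 × 4 = 120
Modes with RPN ≥ 84: Item 2 (180), Item 4 (189), Item 5 (252), Item 6 (98), Item 7 (540), Item 8 (120) → 6.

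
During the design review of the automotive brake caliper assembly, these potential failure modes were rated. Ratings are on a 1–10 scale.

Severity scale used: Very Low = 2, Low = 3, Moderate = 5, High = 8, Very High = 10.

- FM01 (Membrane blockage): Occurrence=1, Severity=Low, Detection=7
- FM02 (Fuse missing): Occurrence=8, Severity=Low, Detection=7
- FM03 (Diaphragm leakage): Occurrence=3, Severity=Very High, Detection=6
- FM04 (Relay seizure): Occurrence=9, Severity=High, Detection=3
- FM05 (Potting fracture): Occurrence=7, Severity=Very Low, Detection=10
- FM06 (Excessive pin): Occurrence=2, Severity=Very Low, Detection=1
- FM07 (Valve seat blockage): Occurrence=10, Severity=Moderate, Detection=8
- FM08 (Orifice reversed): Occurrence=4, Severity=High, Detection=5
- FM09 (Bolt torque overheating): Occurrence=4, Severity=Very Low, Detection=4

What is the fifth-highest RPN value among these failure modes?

160

RPN = Severity × Occurrence × Detection:
  FM01: 3 × 1 × 7 = 21
  FM02: 3 × 8 × 7 = 168
  FM03: 10 × 3 × 6 = 180
  FM04: 8 × 9 × 3 = 216
  FM05: 2 × 7 × 10 = 140
  FM06: 2 × 2 × 1 = 4
  FM07: 5 × 10 × 8 = 400
  FM08: 8 × 4 × 5 = 160
  FM09: 2 × 4 × 4 = 32
Sorted descending: 400, 216, 180, 168, 160, 140, 32, 21, 4.
The fifth-highest RPN is 160 (FM08).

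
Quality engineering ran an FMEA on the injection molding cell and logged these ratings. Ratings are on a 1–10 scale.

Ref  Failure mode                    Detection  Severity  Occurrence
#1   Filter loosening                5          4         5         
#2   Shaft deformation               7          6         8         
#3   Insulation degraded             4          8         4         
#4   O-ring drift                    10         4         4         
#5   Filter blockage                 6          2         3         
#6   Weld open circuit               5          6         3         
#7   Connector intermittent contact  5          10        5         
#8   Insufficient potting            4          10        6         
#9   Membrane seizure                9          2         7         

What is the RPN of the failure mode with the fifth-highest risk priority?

RPN = Severity × Occurrence × Detection:
  #1: 4 × 5 × 5 = 100
  #2: 6 × 8 × 7 = 336
  #3: 8 × 4 × 4 = 128
  #4: 4 × 4 × 10 = 160
  #5: 2 × 3 × 6 = 36
  #6: 6 × 3 × 5 = 90
  #7: 10 × 5 × 5 = 250
  #8: 10 × 6 × 4 = 240
  #9: 2 × 7 × 9 = 126
Sorted descending: 336, 250, 240, 160, 128, 126, 100, 90, 36.
The fifth-highest RPN is 128 (#3).

128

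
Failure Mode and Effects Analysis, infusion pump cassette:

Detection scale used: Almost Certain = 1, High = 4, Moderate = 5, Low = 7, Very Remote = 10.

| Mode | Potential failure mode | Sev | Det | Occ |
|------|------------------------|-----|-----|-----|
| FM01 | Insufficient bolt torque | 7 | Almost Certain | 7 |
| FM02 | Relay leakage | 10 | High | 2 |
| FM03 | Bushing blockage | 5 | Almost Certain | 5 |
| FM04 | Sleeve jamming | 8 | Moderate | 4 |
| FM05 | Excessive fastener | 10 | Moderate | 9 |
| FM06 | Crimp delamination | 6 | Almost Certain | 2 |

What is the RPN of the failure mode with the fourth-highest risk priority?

RPN = Severity × Occurrence × Detection:
  FM01: 7 × 7 × 1 = 49
  FM02: 10 × 2 × 4 = 80
  FM03: 5 × 5 × 1 = 25
  FM04: 8 × 4 × 5 = 160
  FM05: 10 × 9 × 5 = 450
  FM06: 6 × 2 × 1 = 12
Sorted descending: 450, 160, 80, 49, 25, 12.
The fourth-highest RPN is 49 (FM01).

49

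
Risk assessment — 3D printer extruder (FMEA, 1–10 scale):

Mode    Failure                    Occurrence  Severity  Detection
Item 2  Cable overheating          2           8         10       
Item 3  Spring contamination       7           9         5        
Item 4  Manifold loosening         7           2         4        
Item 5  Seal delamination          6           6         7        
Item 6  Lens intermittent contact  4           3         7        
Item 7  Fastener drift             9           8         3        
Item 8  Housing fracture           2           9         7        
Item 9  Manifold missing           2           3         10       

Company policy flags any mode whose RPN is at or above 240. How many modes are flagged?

RPN = Severity × Occurrence × Detection:
  Item 2: 8 × 2 × 10 = 160
  Item 3: 9 × 7 × 5 = 315
  Item 4: 2 × 7 × 4 = 56
  Item 5: 6 × 6 × 7 = 252
  Item 6: 3 × 4 × 7 = 84
  Item 7: 8 × 9 × 3 = 216
  Item 8: 9 × 2 × 7 = 126
  Item 9: 3 × 2 × 10 = 60
Modes with RPN ≥ 240: Item 3 (315), Item 5 (252) → 2.

2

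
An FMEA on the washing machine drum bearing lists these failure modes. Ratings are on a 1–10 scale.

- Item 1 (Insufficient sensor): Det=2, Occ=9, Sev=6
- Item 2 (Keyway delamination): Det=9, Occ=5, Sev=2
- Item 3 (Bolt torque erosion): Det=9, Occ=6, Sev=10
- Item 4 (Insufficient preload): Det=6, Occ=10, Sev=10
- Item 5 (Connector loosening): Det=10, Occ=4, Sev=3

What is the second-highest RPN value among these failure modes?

RPN = Severity × Occurrence × Detection:
  Item 1: 6 × 9 × 2 = 108
  Item 2: 2 × 5 × 9 = 90
  Item 3: 10 × 6 × 9 = 540
  Item 4: 10 × 10 × 6 = 600
  Item 5: 3 × 4 × 10 = 120
Sorted descending: 600, 540, 120, 108, 90.
The second-highest RPN is 540 (Item 3).

540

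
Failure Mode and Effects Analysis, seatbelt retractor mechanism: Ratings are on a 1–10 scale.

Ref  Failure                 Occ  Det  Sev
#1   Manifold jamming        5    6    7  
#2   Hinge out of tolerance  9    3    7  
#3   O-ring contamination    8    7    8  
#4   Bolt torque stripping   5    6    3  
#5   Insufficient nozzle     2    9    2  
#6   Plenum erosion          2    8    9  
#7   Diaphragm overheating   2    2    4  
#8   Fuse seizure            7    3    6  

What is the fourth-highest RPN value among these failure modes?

144

RPN = Severity × Occurrence × Detection:
  #1: 7 × 5 × 6 = 210
  #2: 7 × 9 × 3 = 189
  #3: 8 × 8 × 7 = 448
  #4: 3 × 5 × 6 = 90
  #5: 2 × 2 × 9 = 36
  #6: 9 × 2 × 8 = 144
  #7: 4 × 2 × 2 = 16
  #8: 6 × 7 × 3 = 126
Sorted descending: 448, 210, 189, 144, 126, 90, 36, 16.
The fourth-highest RPN is 144 (#6).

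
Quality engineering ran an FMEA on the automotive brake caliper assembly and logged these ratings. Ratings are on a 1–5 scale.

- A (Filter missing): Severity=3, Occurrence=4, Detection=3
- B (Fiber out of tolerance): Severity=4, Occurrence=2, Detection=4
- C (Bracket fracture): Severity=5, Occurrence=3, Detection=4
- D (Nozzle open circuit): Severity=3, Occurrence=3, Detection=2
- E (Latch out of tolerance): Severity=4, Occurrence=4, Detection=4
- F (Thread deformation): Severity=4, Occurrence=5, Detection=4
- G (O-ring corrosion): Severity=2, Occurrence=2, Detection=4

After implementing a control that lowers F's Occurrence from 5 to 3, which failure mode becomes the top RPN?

RPN = Severity × Occurrence × Detection:
  A: 3 × 4 × 3 = 36
  B: 4 × 2 × 4 = 32
  C: 5 × 3 × 4 = 60
  D: 3 × 3 × 2 = 18
  E: 4 × 4 × 4 = 64
  F: 4 × 5 × 4 = 80
  G: 2 × 2 × 4 = 16
After action: F → 4 × 3 × 4 = 48.
Revised RPNs: E=64, C=60, F=48, A=36, B=32, D=18, G=16.
Highest is now E (64).

E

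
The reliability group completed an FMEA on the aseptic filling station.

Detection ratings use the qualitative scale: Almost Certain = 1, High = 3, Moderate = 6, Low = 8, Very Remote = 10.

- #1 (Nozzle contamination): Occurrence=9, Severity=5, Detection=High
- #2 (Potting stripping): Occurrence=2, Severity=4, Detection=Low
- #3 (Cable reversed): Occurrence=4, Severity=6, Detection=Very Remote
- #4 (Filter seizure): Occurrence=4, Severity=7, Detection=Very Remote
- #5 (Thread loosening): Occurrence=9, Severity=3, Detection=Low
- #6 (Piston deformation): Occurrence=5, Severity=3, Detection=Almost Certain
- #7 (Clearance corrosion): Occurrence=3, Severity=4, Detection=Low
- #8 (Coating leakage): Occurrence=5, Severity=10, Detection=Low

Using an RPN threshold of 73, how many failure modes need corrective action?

RPN = Severity × Occurrence × Detection:
  #1: 5 × 9 × 3 = 135
  #2: 4 × 2 × 8 = 64
  #3: 6 × 4 × 10 = 240
  #4: 7 × 4 × 10 = 280
  #5: 3 × 9 × 8 = 216
  #6: 3 × 5 × 1 = 15
  #7: 4 × 3 × 8 = 96
  #8: 10 × 5 × 8 = 400
Modes with RPN ≥ 73: #1 (135), #3 (240), #4 (280), #5 (216), #7 (96), #8 (400) → 6.

6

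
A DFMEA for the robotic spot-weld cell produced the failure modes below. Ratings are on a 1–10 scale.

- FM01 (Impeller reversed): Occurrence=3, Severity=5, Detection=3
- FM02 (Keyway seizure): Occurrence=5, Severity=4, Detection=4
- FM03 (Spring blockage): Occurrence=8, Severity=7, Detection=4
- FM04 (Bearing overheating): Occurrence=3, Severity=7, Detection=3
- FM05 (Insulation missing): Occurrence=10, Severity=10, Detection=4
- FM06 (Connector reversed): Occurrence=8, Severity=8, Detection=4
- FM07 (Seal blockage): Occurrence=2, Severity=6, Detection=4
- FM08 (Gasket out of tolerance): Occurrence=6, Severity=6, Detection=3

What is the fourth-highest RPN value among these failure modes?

108

RPN = Severity × Occurrence × Detection:
  FM01: 5 × 3 × 3 = 45
  FM02: 4 × 5 × 4 = 80
  FM03: 7 × 8 × 4 = 224
  FM04: 7 × 3 × 3 = 63
  FM05: 10 × 10 × 4 = 400
  FM06: 8 × 8 × 4 = 256
  FM07: 6 × 2 × 4 = 48
  FM08: 6 × 6 × 3 = 108
Sorted descending: 400, 256, 224, 108, 80, 63, 48, 45.
The fourth-highest RPN is 108 (FM08).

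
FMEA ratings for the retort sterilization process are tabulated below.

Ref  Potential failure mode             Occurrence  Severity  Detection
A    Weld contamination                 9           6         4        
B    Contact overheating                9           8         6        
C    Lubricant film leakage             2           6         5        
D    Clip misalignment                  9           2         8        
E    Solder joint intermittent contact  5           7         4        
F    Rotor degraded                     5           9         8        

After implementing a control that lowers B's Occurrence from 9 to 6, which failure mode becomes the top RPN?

RPN = Severity × Occurrence × Detection:
  A: 6 × 9 × 4 = 216
  B: 8 × 9 × 6 = 432
  C: 6 × 2 × 5 = 60
  D: 2 × 9 × 8 = 144
  E: 7 × 5 × 4 = 140
  F: 9 × 5 × 8 = 360
After action: B → 8 × 6 × 6 = 288.
Revised RPNs: F=360, B=288, A=216, D=144, E=140, C=60.
Highest is now F (360).

F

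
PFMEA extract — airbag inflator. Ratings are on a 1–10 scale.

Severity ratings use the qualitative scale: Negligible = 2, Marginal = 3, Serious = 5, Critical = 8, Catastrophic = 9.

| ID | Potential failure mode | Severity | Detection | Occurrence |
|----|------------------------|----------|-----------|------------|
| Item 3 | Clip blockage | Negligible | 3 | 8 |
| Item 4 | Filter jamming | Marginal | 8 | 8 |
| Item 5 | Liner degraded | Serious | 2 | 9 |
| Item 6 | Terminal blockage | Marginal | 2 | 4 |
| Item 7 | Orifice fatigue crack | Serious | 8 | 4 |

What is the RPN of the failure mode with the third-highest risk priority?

RPN = Severity × Occurrence × Detection:
  Item 3: 2 × 8 × 3 = 48
  Item 4: 3 × 8 × 8 = 192
  Item 5: 5 × 9 × 2 = 90
  Item 6: 3 × 4 × 2 = 24
  Item 7: 5 × 4 × 8 = 160
Sorted descending: 192, 160, 90, 48, 24.
The third-highest RPN is 90 (Item 5).

90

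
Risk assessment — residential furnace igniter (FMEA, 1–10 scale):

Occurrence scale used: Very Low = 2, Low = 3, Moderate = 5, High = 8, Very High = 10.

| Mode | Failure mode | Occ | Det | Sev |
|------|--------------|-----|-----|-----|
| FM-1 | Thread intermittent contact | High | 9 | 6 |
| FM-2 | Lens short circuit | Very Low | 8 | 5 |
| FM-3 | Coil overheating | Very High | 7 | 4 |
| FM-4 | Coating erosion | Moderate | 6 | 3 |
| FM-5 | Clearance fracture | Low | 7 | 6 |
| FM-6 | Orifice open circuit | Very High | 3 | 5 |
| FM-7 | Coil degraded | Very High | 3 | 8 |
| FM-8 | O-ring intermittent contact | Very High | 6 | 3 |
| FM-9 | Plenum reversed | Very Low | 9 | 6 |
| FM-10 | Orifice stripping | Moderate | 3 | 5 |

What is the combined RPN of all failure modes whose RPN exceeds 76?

RPN = Severity × Occurrence × Detection:
  FM-1: 6 × 8 × 9 = 432
  FM-2: 5 × 2 × 8 = 80
  FM-3: 4 × 10 × 7 = 280
  FM-4: 3 × 5 × 6 = 90
  FM-5: 6 × 3 × 7 = 126
  FM-6: 5 × 10 × 3 = 150
  FM-7: 8 × 10 × 3 = 240
  FM-8: 3 × 10 × 6 = 180
  FM-9: 6 × 2 × 9 = 108
  FM-10: 5 × 5 × 3 = 75
RPN > 76: FM-1 (432), FM-2 (80), FM-3 (280), FM-4 (90), FM-5 (126), FM-6 (150), FM-7 (240), FM-8 (180), FM-9 (108).
Sum: 432 + 80 + 280 + 90 + 126 + 150 + 240 + 180 + 108 = 1686.

1686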